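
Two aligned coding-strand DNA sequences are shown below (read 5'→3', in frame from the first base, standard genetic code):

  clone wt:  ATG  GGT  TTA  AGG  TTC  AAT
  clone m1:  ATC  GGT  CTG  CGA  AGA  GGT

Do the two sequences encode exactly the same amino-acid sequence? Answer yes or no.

no

Codon 1: ATG Met / ATC Ile — nonsynonymous.
Codon 2: GGT Gly / GGT Gly — identical.
Codon 3: TTA Leu / CTG Leu — synonymous.
Codon 4: AGG Arg / CGA Arg — synonymous.
Codon 5: TTC Phe / AGA Arg — nonsynonymous.
Codon 6: AAT Asn / GGT Gly — nonsynonymous.
Nonsynonymous differences: 3 → different protein.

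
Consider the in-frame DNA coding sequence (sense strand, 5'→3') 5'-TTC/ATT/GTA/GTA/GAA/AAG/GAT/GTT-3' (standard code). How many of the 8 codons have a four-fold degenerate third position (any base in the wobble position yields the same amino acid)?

Codon 1 TTC (Phe): third position 2-fold.
Codon 2 ATT (Ile): third position 3-fold.
Codon 3 GTA (Val): third position 4-fold.
Codon 4 GTA (Val): third position 4-fold.
Codon 5 GAA (Glu): third position 2-fold.
Codon 6 AAG (Lys): third position 2-fold.
Codon 7 GAT (Asp): third position 2-fold.
Codon 8 GTT (Val): third position 4-fold.
Four-fold degenerate third positions: 3.

3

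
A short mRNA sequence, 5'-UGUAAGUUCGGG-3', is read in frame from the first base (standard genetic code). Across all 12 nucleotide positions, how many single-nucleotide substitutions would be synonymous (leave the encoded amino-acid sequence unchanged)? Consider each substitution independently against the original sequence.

6

Codon 1 (UGU, Cys): 1 synonymous substitution.
Codon 2 (AAG, Lys): 1 synonymous substitution.
Codon 3 (UUC, Phe): 1 synonymous substitution.
Codon 4 (GGG, Gly): 3 synonymous substitutions.
Total: 1 + 1 + 1 + 3 = 6.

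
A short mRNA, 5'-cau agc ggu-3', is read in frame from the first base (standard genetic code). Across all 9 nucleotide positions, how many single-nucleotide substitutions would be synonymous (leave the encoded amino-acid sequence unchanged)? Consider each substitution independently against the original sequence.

Codon 1 (CAU, His): 1 synonymous substitution.
Codon 2 (AGC, Ser): 1 synonymous substitution.
Codon 3 (GGU, Gly): 3 synonymous substitutions.
Total: 1 + 1 + 3 = 5.

5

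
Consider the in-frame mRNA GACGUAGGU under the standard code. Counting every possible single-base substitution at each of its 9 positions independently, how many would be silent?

7

Codon 1 (GAC, Asp): 1 synonymous substitution.
Codon 2 (GUA, Val): 3 synonymous substitutions.
Codon 3 (GGU, Gly): 3 synonymous substitutions.
Total: 1 + 3 + 3 = 7.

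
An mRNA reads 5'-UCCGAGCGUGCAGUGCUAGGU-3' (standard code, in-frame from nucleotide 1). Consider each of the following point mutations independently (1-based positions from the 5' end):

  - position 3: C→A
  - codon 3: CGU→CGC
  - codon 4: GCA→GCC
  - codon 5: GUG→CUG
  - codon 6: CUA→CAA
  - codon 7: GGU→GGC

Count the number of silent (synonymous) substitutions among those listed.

4

Codon 1: UCC (Ser) → UCA (Ser) — synonymous.
Codon 3: CGU (Arg) → CGC (Arg) — synonymous.
Codon 4: GCA (Ala) → GCC (Ala) — synonymous.
Codon 5: GUG (Val) → CUG (Leu) — missense.
Codon 6: CUA (Leu) → CAA (Gln) — missense.
Codon 7: GGU (Gly) → GGC (Gly) — synonymous.
Synonymous: 4 of 6.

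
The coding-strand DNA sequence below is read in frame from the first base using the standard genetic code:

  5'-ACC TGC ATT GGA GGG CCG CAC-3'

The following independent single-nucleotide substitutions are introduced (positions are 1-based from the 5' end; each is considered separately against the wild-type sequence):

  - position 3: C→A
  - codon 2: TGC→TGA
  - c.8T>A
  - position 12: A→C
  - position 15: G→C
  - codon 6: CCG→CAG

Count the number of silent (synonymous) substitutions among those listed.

3

Codon 1: ACC (Thr) → ACA (Thr) — synonymous.
Codon 2: TGC (Cys) → TGA (Stop) — nonsense.
Codon 3: ATT (Ile) → AAT (Asn) — missense.
Codon 4: GGA (Gly) → GGC (Gly) — synonymous.
Codon 5: GGG (Gly) → GGC (Gly) — synonymous.
Codon 6: CCG (Pro) → CAG (Gln) — missense.
Synonymous: 3 of 6.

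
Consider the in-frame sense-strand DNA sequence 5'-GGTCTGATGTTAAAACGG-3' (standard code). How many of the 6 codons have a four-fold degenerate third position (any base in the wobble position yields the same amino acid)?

3

Codon 1 GGT (Gly): third position 4-fold.
Codon 2 CTG (Leu): third position 4-fold.
Codon 3 ATG (Met): third position 1-fold.
Codon 4 TTA (Leu): third position 2-fold.
Codon 5 AAA (Lys): third position 2-fold.
Codon 6 CGG (Arg): third position 4-fold.
Four-fold degenerate third positions: 3.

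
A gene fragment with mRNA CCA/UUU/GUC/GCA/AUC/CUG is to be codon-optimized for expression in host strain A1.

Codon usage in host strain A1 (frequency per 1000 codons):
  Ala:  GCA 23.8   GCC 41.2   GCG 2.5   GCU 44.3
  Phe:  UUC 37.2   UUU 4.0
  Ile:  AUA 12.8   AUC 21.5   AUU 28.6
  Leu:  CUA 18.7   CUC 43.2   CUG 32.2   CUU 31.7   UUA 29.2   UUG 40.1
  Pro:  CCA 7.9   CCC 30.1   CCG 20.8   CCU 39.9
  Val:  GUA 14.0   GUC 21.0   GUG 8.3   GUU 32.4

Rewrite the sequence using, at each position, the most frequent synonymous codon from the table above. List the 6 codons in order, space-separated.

CCU UUC GUU GCU AUU CUC

Codon 1 (Pro): best is CCU at 39.9.
Codon 2 (Phe): best is UUC at 37.2.
Codon 3 (Val): best is GUU at 32.4.
Codon 4 (Ala): best is GCU at 44.3.
Codon 5 (Ile): best is AUU at 28.6.
Codon 6 (Leu): best is CUC at 43.2.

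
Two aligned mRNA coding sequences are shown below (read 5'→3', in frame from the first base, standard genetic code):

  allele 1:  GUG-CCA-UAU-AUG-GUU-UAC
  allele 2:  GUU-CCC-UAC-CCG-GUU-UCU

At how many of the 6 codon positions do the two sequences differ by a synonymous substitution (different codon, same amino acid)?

Codon 1: GUG Val / GUU Val — synonymous.
Codon 2: CCA Pro / CCC Pro — synonymous.
Codon 3: UAU Tyr / UAC Tyr — synonymous.
Codon 4: AUG Met / CCG Pro — nonsynonymous.
Codon 5: GUU Val / GUU Val — identical.
Codon 6: UAC Tyr / UCU Ser — nonsynonymous.
Synonymous differences: 3.

3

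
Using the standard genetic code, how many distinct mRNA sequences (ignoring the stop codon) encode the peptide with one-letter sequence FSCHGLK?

2304

Phe: 2 codons.
Ser: 6 codons.
Cys: 2 codons.
His: 2 codons.
Gly: 4 codons.
Leu: 6 codons.
Lys: 2 codons.
2 × 6 × 2 × 2 × 4 × 6 × 2 = 2304.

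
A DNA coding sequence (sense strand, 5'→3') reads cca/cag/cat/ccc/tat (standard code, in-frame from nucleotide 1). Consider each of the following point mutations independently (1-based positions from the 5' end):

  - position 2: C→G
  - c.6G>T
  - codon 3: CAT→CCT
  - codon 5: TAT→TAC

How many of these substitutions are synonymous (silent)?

Codon 1: CCA (Pro) → CGA (Arg) — missense.
Codon 2: CAG (Gln) → CAT (His) — missense.
Codon 3: CAT (His) → CCT (Pro) — missense.
Codon 5: TAT (Tyr) → TAC (Tyr) — synonymous.
Synonymous: 1 of 4.

1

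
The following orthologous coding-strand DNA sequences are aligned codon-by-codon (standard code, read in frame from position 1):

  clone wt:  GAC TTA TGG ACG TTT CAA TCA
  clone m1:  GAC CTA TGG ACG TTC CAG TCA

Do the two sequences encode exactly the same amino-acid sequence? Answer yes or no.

yes

Codon 1: GAC Asp / GAC Asp — identical.
Codon 2: TTA Leu / CTA Leu — synonymous.
Codon 3: TGG Trp / TGG Trp — identical.
Codon 4: ACG Thr / ACG Thr — identical.
Codon 5: TTT Phe / TTC Phe — synonymous.
Codon 6: CAA Gln / CAG Gln — synonymous.
Codon 7: TCA Ser / TCA Ser — identical.
Nonsynonymous differences: 0 → same protein.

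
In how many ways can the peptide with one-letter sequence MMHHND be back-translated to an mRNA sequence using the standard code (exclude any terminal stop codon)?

16

Met: 1 codon.
Met: 1 codon.
His: 2 codons.
His: 2 codons.
Asn: 2 codons.
Asp: 2 codons.
1 × 1 × 2 × 2 × 2 × 2 = 16.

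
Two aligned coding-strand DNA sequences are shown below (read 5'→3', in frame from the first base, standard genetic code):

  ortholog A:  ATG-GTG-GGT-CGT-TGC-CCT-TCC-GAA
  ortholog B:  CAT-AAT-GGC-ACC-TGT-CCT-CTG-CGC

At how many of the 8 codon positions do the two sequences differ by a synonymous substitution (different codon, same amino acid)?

Codon 1: ATG Met / CAT His — nonsynonymous.
Codon 2: GTG Val / AAT Asn — nonsynonymous.
Codon 3: GGT Gly / GGC Gly — synonymous.
Codon 4: CGT Arg / ACC Thr — nonsynonymous.
Codon 5: TGC Cys / TGT Cys — synonymous.
Codon 6: CCT Pro / CCT Pro — identical.
Codon 7: TCC Ser / CTG Leu — nonsynonymous.
Codon 8: GAA Glu / CGC Arg — nonsynonymous.
Synonymous differences: 2.

2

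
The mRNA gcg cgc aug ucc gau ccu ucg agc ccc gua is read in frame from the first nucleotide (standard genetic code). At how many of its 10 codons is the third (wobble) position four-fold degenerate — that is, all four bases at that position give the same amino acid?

Codon 1 GCG (Ala): third position 4-fold.
Codon 2 CGC (Arg): third position 4-fold.
Codon 3 AUG (Met): third position 1-fold.
Codon 4 UCC (Ser): third position 4-fold.
Codon 5 GAU (Asp): third position 2-fold.
Codon 6 CCU (Pro): third position 4-fold.
Codon 7 UCG (Ser): third position 4-fold.
Codon 8 AGC (Ser): third position 2-fold.
Codon 9 CCC (Pro): third position 4-fold.
Codon 10 GUA (Val): third position 4-fold.
Four-fold degenerate third positions: 7.

7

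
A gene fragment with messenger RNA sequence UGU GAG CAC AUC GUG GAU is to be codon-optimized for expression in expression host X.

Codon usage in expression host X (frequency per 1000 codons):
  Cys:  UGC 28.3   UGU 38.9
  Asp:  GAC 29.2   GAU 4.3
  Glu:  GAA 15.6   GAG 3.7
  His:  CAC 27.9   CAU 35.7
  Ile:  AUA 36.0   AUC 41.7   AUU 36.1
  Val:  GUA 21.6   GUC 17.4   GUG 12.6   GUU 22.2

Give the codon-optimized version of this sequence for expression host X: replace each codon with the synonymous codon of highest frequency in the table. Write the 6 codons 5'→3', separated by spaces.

UGU GAA CAU AUC GUU GAC

Codon 1 (Cys): best is UGU at 38.9.
Codon 2 (Glu): best is GAA at 15.6.
Codon 3 (His): best is CAU at 35.7.
Codon 4 (Ile): best is AUC at 41.7.
Codon 5 (Val): best is GUU at 22.2.
Codon 6 (Asp): best is GAC at 29.2.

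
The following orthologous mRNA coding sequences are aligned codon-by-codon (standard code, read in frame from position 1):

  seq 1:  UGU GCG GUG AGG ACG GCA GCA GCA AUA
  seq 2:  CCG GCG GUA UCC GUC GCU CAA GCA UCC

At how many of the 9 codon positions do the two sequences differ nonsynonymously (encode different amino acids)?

5

Codon 1: UGU Cys / CCG Pro — nonsynonymous.
Codon 2: GCG Ala / GCG Ala — identical.
Codon 3: GUG Val / GUA Val — synonymous.
Codon 4: AGG Arg / UCC Ser — nonsynonymous.
Codon 5: ACG Thr / GUC Val — nonsynonymous.
Codon 6: GCA Ala / GCU Ala — synonymous.
Codon 7: GCA Ala / CAA Gln — nonsynonymous.
Codon 8: GCA Ala / GCA Ala — identical.
Codon 9: AUA Ile / UCC Ser — nonsynonymous.
Nonsynonymous differences: 5.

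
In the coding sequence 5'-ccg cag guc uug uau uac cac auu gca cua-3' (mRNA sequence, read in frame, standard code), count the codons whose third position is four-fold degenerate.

4

Codon 1 CCG (Pro): third position 4-fold.
Codon 2 CAG (Gln): third position 2-fold.
Codon 3 GUC (Val): third position 4-fold.
Codon 4 UUG (Leu): third position 2-fold.
Codon 5 UAU (Tyr): third position 2-fold.
Codon 6 UAC (Tyr): third position 2-fold.
Codon 7 CAC (His): third position 2-fold.
Codon 8 AUU (Ile): third position 3-fold.
Codon 9 GCA (Ala): third position 4-fold.
Codon 10 CUA (Leu): third position 4-fold.
Four-fold degenerate third positions: 4.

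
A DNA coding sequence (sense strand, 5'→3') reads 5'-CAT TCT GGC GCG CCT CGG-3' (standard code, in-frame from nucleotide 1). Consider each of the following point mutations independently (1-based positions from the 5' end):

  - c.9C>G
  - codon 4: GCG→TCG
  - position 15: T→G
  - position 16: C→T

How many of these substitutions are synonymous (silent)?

Codon 3: GGC (Gly) → GGG (Gly) — synonymous.
Codon 4: GCG (Ala) → TCG (Ser) — missense.
Codon 5: CCT (Pro) → CCG (Pro) — synonymous.
Codon 6: CGG (Arg) → TGG (Trp) — missense.
Synonymous: 2 of 4.

2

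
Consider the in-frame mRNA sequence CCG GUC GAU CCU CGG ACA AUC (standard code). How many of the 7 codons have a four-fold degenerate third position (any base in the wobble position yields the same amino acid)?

5

Codon 1 CCG (Pro): third position 4-fold.
Codon 2 GUC (Val): third position 4-fold.
Codon 3 GAU (Asp): third position 2-fold.
Codon 4 CCU (Pro): third position 4-fold.
Codon 5 CGG (Arg): third position 4-fold.
Codon 6 ACA (Thr): third position 4-fold.
Codon 7 AUC (Ile): third position 3-fold.
Four-fold degenerate third positions: 5.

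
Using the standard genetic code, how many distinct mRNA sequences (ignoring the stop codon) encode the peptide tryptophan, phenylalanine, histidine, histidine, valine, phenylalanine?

Trp: 1 codon.
Phe: 2 codons.
His: 2 codons.
His: 2 codons.
Val: 4 codons.
Phe: 2 codons.
1 × 2 × 2 × 2 × 4 × 2 = 64.

64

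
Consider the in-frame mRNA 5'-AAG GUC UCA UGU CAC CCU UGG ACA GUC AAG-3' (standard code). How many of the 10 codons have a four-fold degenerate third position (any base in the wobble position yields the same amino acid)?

5

Codon 1 AAG (Lys): third position 2-fold.
Codon 2 GUC (Val): third position 4-fold.
Codon 3 UCA (Ser): third position 4-fold.
Codon 4 UGU (Cys): third position 2-fold.
Codon 5 CAC (His): third position 2-fold.
Codon 6 CCU (Pro): third position 4-fold.
Codon 7 UGG (Trp): third position 1-fold.
Codon 8 ACA (Thr): third position 4-fold.
Codon 9 GUC (Val): third position 4-fold.
Codon 10 AAG (Lys): third position 2-fold.
Four-fold degenerate third positions: 5.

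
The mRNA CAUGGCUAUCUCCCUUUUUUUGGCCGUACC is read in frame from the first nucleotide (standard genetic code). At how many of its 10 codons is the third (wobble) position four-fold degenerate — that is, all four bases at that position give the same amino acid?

Codon 1 CAU (His): third position 2-fold.
Codon 2 GGC (Gly): third position 4-fold.
Codon 3 UAU (Tyr): third position 2-fold.
Codon 4 CUC (Leu): third position 4-fold.
Codon 5 CCU (Pro): third position 4-fold.
Codon 6 UUU (Phe): third position 2-fold.
Codon 7 UUU (Phe): third position 2-fold.
Codon 8 GGC (Gly): third position 4-fold.
Codon 9 CGU (Arg): third position 4-fold.
Codon 10 ACC (Thr): third position 4-fold.
Four-fold degenerate third positions: 6.

6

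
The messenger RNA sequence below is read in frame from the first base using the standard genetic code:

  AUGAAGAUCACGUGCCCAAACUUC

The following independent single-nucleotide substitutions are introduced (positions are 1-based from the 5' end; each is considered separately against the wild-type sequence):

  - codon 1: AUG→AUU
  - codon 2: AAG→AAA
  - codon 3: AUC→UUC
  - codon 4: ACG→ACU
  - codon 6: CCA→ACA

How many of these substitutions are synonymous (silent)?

2

Codon 1: AUG (Met) → AUU (Ile) — missense.
Codon 2: AAG (Lys) → AAA (Lys) — synonymous.
Codon 3: AUC (Ile) → UUC (Phe) — missense.
Codon 4: ACG (Thr) → ACU (Thr) — synonymous.
Codon 6: CCA (Pro) → ACA (Thr) — missense.
Synonymous: 2 of 5.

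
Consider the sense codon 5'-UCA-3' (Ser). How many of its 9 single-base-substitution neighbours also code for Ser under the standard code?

Position 1: none → 0 synonymous.
Position 2: none → 0 synonymous.
Position 3: UCU, UCC, UCG → 3 synonymous.
Total: 0 + 0 + 3 = 3.

3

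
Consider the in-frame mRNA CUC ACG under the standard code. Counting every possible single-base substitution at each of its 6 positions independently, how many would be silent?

6

Codon 1 (CUC, Leu): 3 synonymous substitutions.
Codon 2 (ACG, Thr): 3 synonymous substitutions.
Total: 3 + 3 = 6.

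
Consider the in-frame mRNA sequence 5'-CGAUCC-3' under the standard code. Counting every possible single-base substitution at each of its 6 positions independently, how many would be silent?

Codon 1 (CGA, Arg): 4 synonymous substitutions.
Codon 2 (UCC, Ser): 3 synonymous substitutions.
Total: 4 + 3 = 7.

7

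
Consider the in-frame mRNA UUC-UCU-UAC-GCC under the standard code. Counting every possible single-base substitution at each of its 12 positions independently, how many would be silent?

8

Codon 1 (UUC, Phe): 1 synonymous substitution.
Codon 2 (UCU, Ser): 3 synonymous substitutions.
Codon 3 (UAC, Tyr): 1 synonymous substitution.
Codon 4 (GCC, Ala): 3 synonymous substitutions.
Total: 1 + 3 + 1 + 3 = 8.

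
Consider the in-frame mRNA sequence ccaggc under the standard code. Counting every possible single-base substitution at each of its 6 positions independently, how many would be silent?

6

Codon 1 (CCA, Pro): 3 synonymous substitutions.
Codon 2 (GGC, Gly): 3 synonymous substitutions.
Total: 3 + 3 = 6.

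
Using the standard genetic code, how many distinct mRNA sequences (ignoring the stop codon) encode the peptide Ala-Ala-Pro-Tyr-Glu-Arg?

Ala: 4 codons.
Ala: 4 codons.
Pro: 4 codons.
Tyr: 2 codons.
Glu: 2 codons.
Arg: 6 codons.
4 × 4 × 4 × 2 × 2 × 6 = 1536.

1536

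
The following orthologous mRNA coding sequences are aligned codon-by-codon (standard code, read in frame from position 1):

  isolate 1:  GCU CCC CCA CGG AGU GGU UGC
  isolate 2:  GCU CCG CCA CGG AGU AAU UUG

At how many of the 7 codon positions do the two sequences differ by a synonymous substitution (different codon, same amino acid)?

Codon 1: GCU Ala / GCU Ala — identical.
Codon 2: CCC Pro / CCG Pro — synonymous.
Codon 3: CCA Pro / CCA Pro — identical.
Codon 4: CGG Arg / CGG Arg — identical.
Codon 5: AGU Ser / AGU Ser — identical.
Codon 6: GGU Gly / AAU Asn — nonsynonymous.
Codon 7: UGC Cys / UUG Leu — nonsynonymous.
Synonymous differences: 1.

1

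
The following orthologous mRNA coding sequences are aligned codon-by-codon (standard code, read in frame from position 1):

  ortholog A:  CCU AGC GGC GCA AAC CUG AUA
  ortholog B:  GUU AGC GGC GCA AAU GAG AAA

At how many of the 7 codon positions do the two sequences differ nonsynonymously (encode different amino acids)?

3

Codon 1: CCU Pro / GUU Val — nonsynonymous.
Codon 2: AGC Ser / AGC Ser — identical.
Codon 3: GGC Gly / GGC Gly — identical.
Codon 4: GCA Ala / GCA Ala — identical.
Codon 5: AAC Asn / AAU Asn — synonymous.
Codon 6: CUG Leu / GAG Glu — nonsynonymous.
Codon 7: AUA Ile / AAA Lys — nonsynonymous.
Nonsynonymous differences: 3.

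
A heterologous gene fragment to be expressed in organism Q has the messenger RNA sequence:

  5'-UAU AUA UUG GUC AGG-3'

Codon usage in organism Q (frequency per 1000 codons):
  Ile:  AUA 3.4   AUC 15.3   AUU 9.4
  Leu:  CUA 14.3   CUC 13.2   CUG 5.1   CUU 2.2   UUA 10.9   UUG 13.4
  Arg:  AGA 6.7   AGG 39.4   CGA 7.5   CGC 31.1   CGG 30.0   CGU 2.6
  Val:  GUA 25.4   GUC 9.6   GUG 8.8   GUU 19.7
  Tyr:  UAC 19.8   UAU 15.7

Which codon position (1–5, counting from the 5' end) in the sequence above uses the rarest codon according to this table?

Codon 1 UAU (Tyr): 15.7 per 1000.
Codon 2 AUA (Ile): 3.4 per 1000.
Codon 3 UUG (Leu): 13.4 per 1000.
Codon 4 GUC (Val): 9.6 per 1000.
Codon 5 AGG (Arg): 39.4 per 1000.
Lowest frequency is 3.4 at codon 2.

2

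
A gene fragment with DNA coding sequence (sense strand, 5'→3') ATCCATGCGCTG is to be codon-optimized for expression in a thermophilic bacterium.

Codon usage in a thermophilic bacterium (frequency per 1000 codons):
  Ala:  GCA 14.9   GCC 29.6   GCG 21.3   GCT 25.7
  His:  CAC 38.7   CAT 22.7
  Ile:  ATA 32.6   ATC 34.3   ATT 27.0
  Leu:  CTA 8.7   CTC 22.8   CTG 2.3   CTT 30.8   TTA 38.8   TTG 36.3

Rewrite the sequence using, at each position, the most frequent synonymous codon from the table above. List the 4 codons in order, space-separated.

ATC CAC GCC TTA

Codon 1 (Ile): best is ATC at 34.3.
Codon 2 (His): best is CAC at 38.7.
Codon 3 (Ala): best is GCC at 29.6.
Codon 4 (Leu): best is TTA at 38.8.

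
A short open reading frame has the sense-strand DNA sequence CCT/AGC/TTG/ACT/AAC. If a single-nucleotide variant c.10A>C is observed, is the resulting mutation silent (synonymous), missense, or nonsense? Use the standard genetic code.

Position 10 falls in codon 4: ACT → Thr.
After the substitution the codon is CCT → Pro.
Thr ≠ Pro, so this is a missense mutation.

missense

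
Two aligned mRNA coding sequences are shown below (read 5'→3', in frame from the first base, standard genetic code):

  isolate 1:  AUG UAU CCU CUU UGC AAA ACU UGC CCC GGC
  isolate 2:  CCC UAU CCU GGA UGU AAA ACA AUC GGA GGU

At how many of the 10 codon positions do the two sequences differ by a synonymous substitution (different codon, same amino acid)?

Codon 1: AUG Met / CCC Pro — nonsynonymous.
Codon 2: UAU Tyr / UAU Tyr — identical.
Codon 3: CCU Pro / CCU Pro — identical.
Codon 4: CUU Leu / GGA Gly — nonsynonymous.
Codon 5: UGC Cys / UGU Cys — synonymous.
Codon 6: AAA Lys / AAA Lys — identical.
Codon 7: ACU Thr / ACA Thr — synonymous.
Codon 8: UGC Cys / AUC Ile — nonsynonymous.
Codon 9: CCC Pro / GGA Gly — nonsynonymous.
Codon 10: GGC Gly / GGU Gly — synonymous.
Synonymous differences: 3.

3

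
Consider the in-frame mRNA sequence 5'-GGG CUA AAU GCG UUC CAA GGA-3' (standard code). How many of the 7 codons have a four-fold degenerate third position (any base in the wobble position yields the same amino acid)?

4

Codon 1 GGG (Gly): third position 4-fold.
Codon 2 CUA (Leu): third position 4-fold.
Codon 3 AAU (Asn): third position 2-fold.
Codon 4 GCG (Ala): third position 4-fold.
Codon 5 UUC (Phe): third position 2-fold.
Codon 6 CAA (Gln): third position 2-fold.
Codon 7 GGA (Gly): third position 4-fold.
Four-fold degenerate third positions: 4.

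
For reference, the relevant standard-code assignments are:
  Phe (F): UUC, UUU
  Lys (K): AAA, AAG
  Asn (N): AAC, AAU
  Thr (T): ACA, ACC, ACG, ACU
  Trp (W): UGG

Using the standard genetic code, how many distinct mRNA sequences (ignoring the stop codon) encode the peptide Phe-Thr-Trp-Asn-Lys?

32

Phe: 2 codons.
Thr: 4 codons.
Trp: 1 codon.
Asn: 2 codons.
Lys: 2 codons.
2 × 4 × 1 × 2 × 2 = 32.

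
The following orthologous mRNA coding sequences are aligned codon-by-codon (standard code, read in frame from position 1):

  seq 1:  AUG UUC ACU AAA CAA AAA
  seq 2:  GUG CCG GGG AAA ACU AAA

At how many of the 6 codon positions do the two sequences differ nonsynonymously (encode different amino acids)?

4

Codon 1: AUG Met / GUG Val — nonsynonymous.
Codon 2: UUC Phe / CCG Pro — nonsynonymous.
Codon 3: ACU Thr / GGG Gly — nonsynonymous.
Codon 4: AAA Lys / AAA Lys — identical.
Codon 5: CAA Gln / ACU Thr — nonsynonymous.
Codon 6: AAA Lys / AAA Lys — identical.
Nonsynonymous differences: 4.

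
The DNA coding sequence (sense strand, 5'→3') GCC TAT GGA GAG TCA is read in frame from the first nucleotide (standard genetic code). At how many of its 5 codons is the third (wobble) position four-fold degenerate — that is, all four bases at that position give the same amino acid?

3

Codon 1 GCC (Ala): third position 4-fold.
Codon 2 TAT (Tyr): third position 2-fold.
Codon 3 GGA (Gly): third position 4-fold.
Codon 4 GAG (Glu): third position 2-fold.
Codon 5 TCA (Ser): third position 4-fold.
Four-fold degenerate third positions: 3.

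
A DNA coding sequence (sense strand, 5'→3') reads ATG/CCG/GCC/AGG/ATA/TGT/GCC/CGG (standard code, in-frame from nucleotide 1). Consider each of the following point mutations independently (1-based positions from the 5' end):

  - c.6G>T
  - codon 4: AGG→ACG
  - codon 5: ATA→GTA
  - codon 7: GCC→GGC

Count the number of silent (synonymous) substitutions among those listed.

1

Codon 2: CCG (Pro) → CCT (Pro) — synonymous.
Codon 4: AGG (Arg) → ACG (Thr) — missense.
Codon 5: ATA (Ile) → GTA (Val) — missense.
Codon 7: GCC (Ala) → GGC (Gly) — missense.
Synonymous: 1 of 4.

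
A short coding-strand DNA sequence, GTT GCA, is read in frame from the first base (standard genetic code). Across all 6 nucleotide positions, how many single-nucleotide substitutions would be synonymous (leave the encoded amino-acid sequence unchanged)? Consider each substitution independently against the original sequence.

Codon 1 (GTT, Val): 3 synonymous substitutions.
Codon 2 (GCA, Ala): 3 synonymous substitutions.
Total: 3 + 3 = 6.

6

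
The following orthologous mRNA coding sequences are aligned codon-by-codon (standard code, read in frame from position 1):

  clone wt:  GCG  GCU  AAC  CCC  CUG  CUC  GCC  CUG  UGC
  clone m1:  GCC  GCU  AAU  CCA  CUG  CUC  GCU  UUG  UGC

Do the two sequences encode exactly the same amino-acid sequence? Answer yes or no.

yes

Codon 1: GCG Ala / GCC Ala — synonymous.
Codon 2: GCU Ala / GCU Ala — identical.
Codon 3: AAC Asn / AAU Asn — synonymous.
Codon 4: CCC Pro / CCA Pro — synonymous.
Codon 5: CUG Leu / CUG Leu — identical.
Codon 6: CUC Leu / CUC Leu — identical.
Codon 7: GCC Ala / GCU Ala — synonymous.
Codon 8: CUG Leu / UUG Leu — synonymous.
Codon 9: UGC Cys / UGC Cys — identical.
Nonsynonymous differences: 0 → same protein.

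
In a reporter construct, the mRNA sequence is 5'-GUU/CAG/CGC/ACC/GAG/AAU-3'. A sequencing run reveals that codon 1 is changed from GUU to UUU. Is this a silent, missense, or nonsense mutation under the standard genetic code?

Position 1 falls in codon 1: GUU → Val.
After the substitution the codon is UUU → Phe.
Val ≠ Phe, so this is a missense mutation.

missense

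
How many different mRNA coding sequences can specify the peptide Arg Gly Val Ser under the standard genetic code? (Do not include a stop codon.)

576

Arg: 6 codons.
Gly: 4 codons.
Val: 4 codons.
Ser: 6 codons.
6 × 4 × 4 × 6 = 576.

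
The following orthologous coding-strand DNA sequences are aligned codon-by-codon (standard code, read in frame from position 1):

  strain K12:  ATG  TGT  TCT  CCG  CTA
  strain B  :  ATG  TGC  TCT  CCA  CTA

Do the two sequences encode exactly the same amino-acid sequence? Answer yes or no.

yes

Codon 1: ATG Met / ATG Met — identical.
Codon 2: TGT Cys / TGC Cys — synonymous.
Codon 3: TCT Ser / TCT Ser — identical.
Codon 4: CCG Pro / CCA Pro — synonymous.
Codon 5: CTA Leu / CTA Leu — identical.
Nonsynonymous differences: 0 → same protein.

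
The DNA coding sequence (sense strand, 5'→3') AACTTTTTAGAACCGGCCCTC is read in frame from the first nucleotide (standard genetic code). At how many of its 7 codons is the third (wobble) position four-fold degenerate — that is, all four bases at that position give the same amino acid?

Codon 1 AAC (Asn): third position 2-fold.
Codon 2 TTT (Phe): third position 2-fold.
Codon 3 TTA (Leu): third position 2-fold.
Codon 4 GAA (Glu): third position 2-fold.
Codon 5 CCG (Pro): third position 4-fold.
Codon 6 GCC (Ala): third position 4-fold.
Codon 7 CTC (Leu): third position 4-fold.
Four-fold degenerate third positions: 3.

3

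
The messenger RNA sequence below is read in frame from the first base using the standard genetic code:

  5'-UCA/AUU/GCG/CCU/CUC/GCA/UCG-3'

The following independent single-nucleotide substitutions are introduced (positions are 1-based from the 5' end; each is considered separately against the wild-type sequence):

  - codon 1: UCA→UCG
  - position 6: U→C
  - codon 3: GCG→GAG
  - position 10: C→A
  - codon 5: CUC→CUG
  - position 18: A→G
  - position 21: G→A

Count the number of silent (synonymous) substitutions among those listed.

5

Codon 1: UCA (Ser) → UCG (Ser) — synonymous.
Codon 2: AUU (Ile) → AUC (Ile) — synonymous.
Codon 3: GCG (Ala) → GAG (Glu) — missense.
Codon 4: CCU (Pro) → ACU (Thr) — missense.
Codon 5: CUC (Leu) → CUG (Leu) — synonymous.
Codon 6: GCA (Ala) → GCG (Ala) — synonymous.
Codon 7: UCG (Ser) → UCA (Ser) — synonymous.
Synonymous: 5 of 7.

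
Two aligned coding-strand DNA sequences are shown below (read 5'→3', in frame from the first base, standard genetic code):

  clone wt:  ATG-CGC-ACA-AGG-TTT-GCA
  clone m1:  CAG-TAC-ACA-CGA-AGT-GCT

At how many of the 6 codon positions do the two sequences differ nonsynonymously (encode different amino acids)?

Codon 1: ATG Met / CAG Gln — nonsynonymous.
Codon 2: CGC Arg / TAC Tyr — nonsynonymous.
Codon 3: ACA Thr / ACA Thr — identical.
Codon 4: AGG Arg / CGA Arg — synonymous.
Codon 5: TTT Phe / AGT Ser — nonsynonymous.
Codon 6: GCA Ala / GCT Ala — synonymous.
Nonsynonymous differences: 3.

3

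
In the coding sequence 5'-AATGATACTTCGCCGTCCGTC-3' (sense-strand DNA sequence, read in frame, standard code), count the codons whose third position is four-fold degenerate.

Codon 1 AAT (Asn): third position 2-fold.
Codon 2 GAT (Asp): third position 2-fold.
Codon 3 ACT (Thr): third position 4-fold.
Codon 4 TCG (Ser): third position 4-fold.
Codon 5 CCG (Pro): third position 4-fold.
Codon 6 TCC (Ser): third position 4-fold.
Codon 7 GTC (Val): third position 4-fold.
Four-fold degenerate third positions: 5.

5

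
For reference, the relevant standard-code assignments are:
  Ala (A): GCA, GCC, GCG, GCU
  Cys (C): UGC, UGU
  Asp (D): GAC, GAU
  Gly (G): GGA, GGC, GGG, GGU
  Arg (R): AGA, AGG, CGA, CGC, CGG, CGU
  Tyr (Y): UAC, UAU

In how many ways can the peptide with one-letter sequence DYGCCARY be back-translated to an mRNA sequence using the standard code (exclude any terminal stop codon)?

3072

Asp: 2 codons.
Tyr: 2 codons.
Gly: 4 codons.
Cys: 2 codons.
Cys: 2 codons.
Ala: 4 codons.
Arg: 6 codons.
Tyr: 2 codons.
2 × 2 × 4 × 2 × 2 × 4 × 6 × 2 = 3072.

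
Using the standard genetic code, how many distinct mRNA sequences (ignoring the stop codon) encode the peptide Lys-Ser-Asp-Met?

Lys: 2 codons.
Ser: 6 codons.
Asp: 2 codons.
Met: 1 codon.
2 × 6 × 2 × 1 = 24.

24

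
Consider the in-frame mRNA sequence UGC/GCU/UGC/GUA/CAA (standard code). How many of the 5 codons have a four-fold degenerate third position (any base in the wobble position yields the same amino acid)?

2

Codon 1 UGC (Cys): third position 2-fold.
Codon 2 GCU (Ala): third position 4-fold.
Codon 3 UGC (Cys): third position 2-fold.
Codon 4 GUA (Val): third position 4-fold.
Codon 5 CAA (Gln): third position 2-fold.
Four-fold degenerate third positions: 2.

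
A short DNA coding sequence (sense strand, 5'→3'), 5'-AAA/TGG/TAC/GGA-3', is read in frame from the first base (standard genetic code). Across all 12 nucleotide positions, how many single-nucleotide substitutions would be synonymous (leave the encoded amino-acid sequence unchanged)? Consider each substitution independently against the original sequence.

5

Codon 1 (AAA, Lys): 1 synonymous substitution.
Codon 2 (TGG, Trp): 0 synonymous substitutions.
Codon 3 (TAC, Tyr): 1 synonymous substitution.
Codon 4 (GGA, Gly): 3 synonymous substitutions.
Total: 1 + 0 + 1 + 3 = 5.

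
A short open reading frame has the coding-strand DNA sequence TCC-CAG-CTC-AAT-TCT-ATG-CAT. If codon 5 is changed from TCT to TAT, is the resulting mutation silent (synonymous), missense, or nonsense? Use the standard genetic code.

Position 14 falls in codon 5: TCT → Ser.
After the substitution the codon is TAT → Tyr.
Ser ≠ Tyr, so this is a missense mutation.

missense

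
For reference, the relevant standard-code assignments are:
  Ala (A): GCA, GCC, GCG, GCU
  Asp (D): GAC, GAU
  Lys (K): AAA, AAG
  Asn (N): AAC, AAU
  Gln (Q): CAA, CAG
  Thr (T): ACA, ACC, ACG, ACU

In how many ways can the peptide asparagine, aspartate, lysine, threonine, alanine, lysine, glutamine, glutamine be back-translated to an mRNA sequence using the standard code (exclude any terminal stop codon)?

1024

Asn: 2 codons.
Asp: 2 codons.
Lys: 2 codons.
Thr: 4 codons.
Ala: 4 codons.
Lys: 2 codons.
Gln: 2 codons.
Gln: 2 codons.
2 × 2 × 2 × 4 × 4 × 2 × 2 × 2 = 1024.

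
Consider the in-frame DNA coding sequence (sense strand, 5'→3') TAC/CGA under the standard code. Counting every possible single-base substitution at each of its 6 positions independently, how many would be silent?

Codon 1 (TAC, Tyr): 1 synonymous substitution.
Codon 2 (CGA, Arg): 4 synonymous substitutions.
Total: 1 + 4 = 5.

5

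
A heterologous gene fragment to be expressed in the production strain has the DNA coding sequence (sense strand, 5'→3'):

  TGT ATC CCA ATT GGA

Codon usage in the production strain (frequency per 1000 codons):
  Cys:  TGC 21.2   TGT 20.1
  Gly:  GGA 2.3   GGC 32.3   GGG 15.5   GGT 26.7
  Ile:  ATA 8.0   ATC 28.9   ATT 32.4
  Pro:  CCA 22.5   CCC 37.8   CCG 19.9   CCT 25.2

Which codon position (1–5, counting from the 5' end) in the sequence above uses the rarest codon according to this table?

Codon 1 TGT (Cys): 20.1 per 1000.
Codon 2 ATC (Ile): 28.9 per 1000.
Codon 3 CCA (Pro): 22.5 per 1000.
Codon 4 ATT (Ile): 32.4 per 1000.
Codon 5 GGA (Gly): 2.3 per 1000.
Lowest frequency is 2.3 at codon 5.

5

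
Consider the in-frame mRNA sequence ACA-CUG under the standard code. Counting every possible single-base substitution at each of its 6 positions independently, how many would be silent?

7

Codon 1 (ACA, Thr): 3 synonymous substitutions.
Codon 2 (CUG, Leu): 4 synonymous substitutions.
Total: 3 + 4 = 7.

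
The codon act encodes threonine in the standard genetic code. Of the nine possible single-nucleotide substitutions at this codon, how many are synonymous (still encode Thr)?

Position 1: none → 0 synonymous.
Position 2: none → 0 synonymous.
Position 3: ACC, ACA, ACG → 3 synonymous.
Total: 0 + 0 + 3 = 3.

3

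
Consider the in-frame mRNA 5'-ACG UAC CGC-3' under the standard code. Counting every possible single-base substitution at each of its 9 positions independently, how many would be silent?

7

Codon 1 (ACG, Thr): 3 synonymous substitutions.
Codon 2 (UAC, Tyr): 1 synonymous substitution.
Codon 3 (CGC, Arg): 3 synonymous substitutions.
Total: 3 + 1 + 3 = 7.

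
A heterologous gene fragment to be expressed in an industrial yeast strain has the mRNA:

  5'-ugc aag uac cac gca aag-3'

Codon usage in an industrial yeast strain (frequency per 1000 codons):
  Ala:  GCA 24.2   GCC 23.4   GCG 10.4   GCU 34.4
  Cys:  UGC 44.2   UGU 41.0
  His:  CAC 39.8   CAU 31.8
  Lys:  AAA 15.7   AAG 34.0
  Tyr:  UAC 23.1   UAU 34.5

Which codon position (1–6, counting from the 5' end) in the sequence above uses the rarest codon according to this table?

Codon 1 UGC (Cys): 44.2 per 1000.
Codon 2 AAG (Lys): 34.0 per 1000.
Codon 3 UAC (Tyr): 23.1 per 1000.
Codon 4 CAC (His): 39.8 per 1000.
Codon 5 GCA (Ala): 24.2 per 1000.
Codon 6 AAG (Lys): 34.0 per 1000.
Lowest frequency is 23.1 at codon 3.

3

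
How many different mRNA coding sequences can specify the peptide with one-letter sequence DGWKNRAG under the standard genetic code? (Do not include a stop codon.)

3072

Asp: 2 codons.
Gly: 4 codons.
Trp: 1 codon.
Lys: 2 codons.
Asn: 2 codons.
Arg: 6 codons.
Ala: 4 codons.
Gly: 4 codons.
2 × 4 × 1 × 2 × 2 × 6 × 4 × 4 = 3072.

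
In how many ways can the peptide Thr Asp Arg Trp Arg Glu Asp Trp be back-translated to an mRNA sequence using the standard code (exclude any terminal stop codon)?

1152

Thr: 4 codons.
Asp: 2 codons.
Arg: 6 codons.
Trp: 1 codon.
Arg: 6 codons.
Glu: 2 codons.
Asp: 2 codons.
Trp: 1 codon.
4 × 2 × 6 × 1 × 6 × 2 × 2 × 1 = 1152.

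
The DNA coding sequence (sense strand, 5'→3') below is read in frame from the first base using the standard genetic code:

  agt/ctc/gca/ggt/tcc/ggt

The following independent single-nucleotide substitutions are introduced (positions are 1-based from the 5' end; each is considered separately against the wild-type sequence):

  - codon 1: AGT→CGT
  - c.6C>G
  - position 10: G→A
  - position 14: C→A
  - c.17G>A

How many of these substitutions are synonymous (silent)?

1

Codon 1: AGT (Ser) → CGT (Arg) — missense.
Codon 2: CTC (Leu) → CTG (Leu) — synonymous.
Codon 4: GGT (Gly) → AGT (Ser) — missense.
Codon 5: TCC (Ser) → TAC (Tyr) — missense.
Codon 6: GGT (Gly) → GAT (Asp) — missense.
Synonymous: 1 of 5.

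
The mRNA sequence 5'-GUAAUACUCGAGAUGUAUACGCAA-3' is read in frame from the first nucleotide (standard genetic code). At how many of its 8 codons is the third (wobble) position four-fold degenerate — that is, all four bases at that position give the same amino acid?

3

Codon 1 GUA (Val): third position 4-fold.
Codon 2 AUA (Ile): third position 3-fold.
Codon 3 CUC (Leu): third position 4-fold.
Codon 4 GAG (Glu): third position 2-fold.
Codon 5 AUG (Met): third position 1-fold.
Codon 6 UAU (Tyr): third position 2-fold.
Codon 7 ACG (Thr): third position 4-fold.
Codon 8 CAA (Gln): third position 2-fold.
Four-fold degenerate third positions: 3.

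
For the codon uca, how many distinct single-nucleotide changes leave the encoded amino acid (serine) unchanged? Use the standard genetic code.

3

Position 1: none → 0 synonymous.
Position 2: none → 0 synonymous.
Position 3: UCU, UCC, UCG → 3 synonymous.
Total: 0 + 0 + 3 = 3.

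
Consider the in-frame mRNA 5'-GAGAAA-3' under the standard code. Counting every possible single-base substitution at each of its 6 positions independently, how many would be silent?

2

Codon 1 (GAG, Glu): 1 synonymous substitution.
Codon 2 (AAA, Lys): 1 synonymous substitution.
Total: 1 + 1 = 2.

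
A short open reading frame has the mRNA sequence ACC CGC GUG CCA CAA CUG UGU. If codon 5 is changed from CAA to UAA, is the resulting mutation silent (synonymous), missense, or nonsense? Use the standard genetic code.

nonsense

Position 13 falls in codon 5: CAA → Gln.
After the substitution the codon is UAA → Stop.
The new codon is a stop codon, so this is a nonsense mutation.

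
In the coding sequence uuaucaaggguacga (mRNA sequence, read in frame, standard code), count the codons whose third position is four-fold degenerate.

Codon 1 UUA (Leu): third position 2-fold.
Codon 2 UCA (Ser): third position 4-fold.
Codon 3 AGG (Arg): third position 2-fold.
Codon 4 GUA (Val): third position 4-fold.
Codon 5 CGA (Arg): third position 4-fold.
Four-fold degenerate third positions: 3.

3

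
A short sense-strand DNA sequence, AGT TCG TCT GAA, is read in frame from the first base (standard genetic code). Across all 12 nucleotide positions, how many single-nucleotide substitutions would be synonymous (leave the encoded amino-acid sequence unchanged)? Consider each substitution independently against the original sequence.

8

Codon 1 (AGT, Ser): 1 synonymous substitution.
Codon 2 (TCG, Ser): 3 synonymous substitutions.
Codon 3 (TCT, Ser): 3 synonymous substitutions.
Codon 4 (GAA, Glu): 1 synonymous substitution.
Total: 1 + 3 + 3 + 1 = 8.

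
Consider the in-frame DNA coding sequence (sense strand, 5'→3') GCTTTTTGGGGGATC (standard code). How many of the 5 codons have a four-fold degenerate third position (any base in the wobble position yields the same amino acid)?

Codon 1 GCT (Ala): third position 4-fold.
Codon 2 TTT (Phe): third position 2-fold.
Codon 3 TGG (Trp): third position 1-fold.
Codon 4 GGG (Gly): third position 4-fold.
Codon 5 ATC (Ile): third position 3-fold.
Four-fold degenerate third positions: 2.

2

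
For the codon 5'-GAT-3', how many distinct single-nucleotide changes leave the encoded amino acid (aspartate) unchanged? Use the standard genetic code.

Position 1: none → 0 synonymous.
Position 2: none → 0 synonymous.
Position 3: GAC → 1 synonymous.
Total: 0 + 0 + 1 = 1.

1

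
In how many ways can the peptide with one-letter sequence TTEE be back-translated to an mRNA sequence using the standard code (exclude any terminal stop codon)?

64

Thr: 4 codons.
Thr: 4 codons.
Glu: 2 codons.
Glu: 2 codons.
4 × 4 × 2 × 2 = 64.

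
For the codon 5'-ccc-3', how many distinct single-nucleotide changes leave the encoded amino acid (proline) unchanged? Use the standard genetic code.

3

Position 1: none → 0 synonymous.
Position 2: none → 0 synonymous.
Position 3: CCU, CCA, CCG → 3 synonymous.
Total: 0 + 0 + 3 = 3.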